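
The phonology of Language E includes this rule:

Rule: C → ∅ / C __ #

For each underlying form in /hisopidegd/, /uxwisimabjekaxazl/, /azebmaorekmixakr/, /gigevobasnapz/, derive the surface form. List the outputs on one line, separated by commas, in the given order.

hisopideg, uxwisimabjekaxaz, azebmaorekmixak, gigevobasnap

/hisopidegd/: /d/ is the second consonant of a word-final cluster /gd/, so it deletes. → [hisopideg].
/uxwisimabjekaxazl/: /l/ is the second consonant of a word-final cluster /zl/, so it deletes. → [uxwisimabjekaxaz].
/azebmaorekmixakr/: /r/ is the second consonant of a word-final cluster /kr/, so it deletes. → [azebmaorekmixak].
/gigevobasnapz/: /z/ is the second consonant of a word-final cluster /pz/, so it deletes. → [gigevobasnap].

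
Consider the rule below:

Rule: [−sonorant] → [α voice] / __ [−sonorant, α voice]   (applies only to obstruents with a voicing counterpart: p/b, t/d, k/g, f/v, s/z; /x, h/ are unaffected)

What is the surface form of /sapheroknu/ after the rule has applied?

No segment of /sapheroknu/ meets the structural description of the rule, so the form surfaces unchanged.

sapheroknu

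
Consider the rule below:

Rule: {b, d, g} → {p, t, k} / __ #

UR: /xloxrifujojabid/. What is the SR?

xloxrifujojabit

Scanning /xloxrifujojabid/: /b/ at position 13 is not in the conditioning environment; /d/ is a voiced stop in word-final position, so it devoices to [t].
Result: [xloxrifujojabit].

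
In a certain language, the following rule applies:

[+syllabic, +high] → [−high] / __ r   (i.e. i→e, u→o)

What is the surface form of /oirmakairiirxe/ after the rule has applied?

Scanning /oirmakairiirxe/: /i/ is a high vowel immediately before /r/, so it lowers to [e]; /i/ is a high vowel immediately before /r/, so it lowers to [e]; /i/ at position 10 is not in the conditioning environment; /i/ is a high vowel immediately before /r/, so it lowers to [e].
Result: [oermakaerierxe].

oermakaerierxe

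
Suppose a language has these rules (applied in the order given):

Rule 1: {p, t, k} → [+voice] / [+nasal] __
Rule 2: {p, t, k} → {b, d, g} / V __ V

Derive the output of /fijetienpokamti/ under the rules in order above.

fijedienbogamdi

Rule 1 (post-nasal voicing): /p/ is a voiceless stop immediately after the nasal /n/, so it voices to [b]. /t/ is a voiceless stop immediately after the nasal /m/, so it voices to [d]. /fijetienpokamti/ → fijetienbokamdi.
Rule 2 (intervocalic voicing): /t/ is a voiceless stop between vowels /e/ and /i/, so it voices to [d]. /k/ is a voiceless stop between vowels /o/ and /a/, so it voices to [g]. /fijetienbokamdi/ → fijedienbogamdi.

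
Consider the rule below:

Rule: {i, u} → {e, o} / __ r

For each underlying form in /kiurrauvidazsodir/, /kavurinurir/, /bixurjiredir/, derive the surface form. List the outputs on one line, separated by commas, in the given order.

/kiurrauvidazsodir/: /u/ is a high vowel immediately before /r/, so it lowers to [o]. /i/ is a high vowel immediately before /r/, so it lowers to [e]. → [kiorrauvidazsoder].
/kavurinurir/: /u/ is a high vowel immediately before /r/, so it lowers to [o]. /u/ is a high vowel immediately before /r/, so it lowers to [o]. /i/ is a high vowel immediately before /r/, so it lowers to [e]. → [kavorinorer].
/bixurjiredir/: /u/ is a high vowel immediately before /r/, so it lowers to [o]. /i/ is a high vowel immediately before /r/, so it lowers to [e]. /i/ is a high vowel immediately before /r/, so it lowers to [e]. → [bixorjereder].

kiorrauvidazsoder, kavorinorer, bixorjereder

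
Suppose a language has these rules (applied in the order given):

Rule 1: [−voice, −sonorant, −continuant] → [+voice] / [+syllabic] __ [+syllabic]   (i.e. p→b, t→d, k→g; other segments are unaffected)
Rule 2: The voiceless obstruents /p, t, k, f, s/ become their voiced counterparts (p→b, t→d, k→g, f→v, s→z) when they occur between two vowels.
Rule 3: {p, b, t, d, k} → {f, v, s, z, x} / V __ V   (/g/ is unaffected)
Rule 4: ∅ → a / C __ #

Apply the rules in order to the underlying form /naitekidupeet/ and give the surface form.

Rule 1 (intervocalic voicing): /t/ is a voiceless stop between vowels /i/ and /e/, so it voices to [d]. /k/ is a voiceless stop between vowels /e/ and /i/, so it voices to [g]. /p/ is a voiceless stop between vowels /u/ and /e/, so it voices to [b]. /naitekidupeet/ → naidegidubeet.
Rule 2 (intervocalic voicing): no segment meets the environment; /naidegidubeet/ is unchanged.
Rule 3 (intervocalic spirantization): /d/ is a stop between vowels /i/ and /e/, so it spirantizes to the fricative [z]. /d/ is a stop between vowels /i/ and /u/, so it spirantizes to the fricative [z]. /b/ is a stop between vowels /u/ and /e/, so it spirantizes to the fricative [v]. /naidegidubeet/ → naizegizuveet.
Rule 4 (final a-epenthesis): the form ends in the consonant /t/, so [a] is inserted word-finally. /naizegizuveet/ → naizegizuveeta.

naizegizuveeta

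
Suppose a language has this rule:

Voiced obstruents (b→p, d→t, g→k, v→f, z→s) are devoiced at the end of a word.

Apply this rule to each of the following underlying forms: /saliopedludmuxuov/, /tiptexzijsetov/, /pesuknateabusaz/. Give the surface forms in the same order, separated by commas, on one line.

/saliopedludmuxuov/: /v/ is a voiced obstruent in word-final position, so it devoices to [f]. → [saliopedludmuxuof].
/tiptexzijsetov/: /v/ is a voiced obstruent in word-final position, so it devoices to [f]. → [tiptexzijsetof].
/pesuknateabusaz/: /z/ is a voiced obstruent in word-final position, so it devoices to [s]. → [pesuknateabusas].

saliopedludmuxuof, tiptexzijsetof, pesuknateabusas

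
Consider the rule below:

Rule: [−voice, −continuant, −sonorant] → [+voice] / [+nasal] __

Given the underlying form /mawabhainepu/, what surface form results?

mawabhainepu

No segment of /mawabhainepu/ meets the structural description of the rule, so the form surfaces unchanged.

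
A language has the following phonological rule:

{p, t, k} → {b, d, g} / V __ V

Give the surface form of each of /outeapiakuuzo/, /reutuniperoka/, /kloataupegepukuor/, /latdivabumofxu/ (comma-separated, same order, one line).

oudeabiaguuzo, reuduniberoga, kloadaubegebuguor, latdivabumofxu

/outeapiakuuzo/: /t/ is a voiceless stop between vowels /u/ and /e/, so it voices to [d]. /p/ is a voiceless stop between vowels /a/ and /i/, so it voices to [b]. /k/ is a voiceless stop between vowels /a/ and /u/, so it voices to [g]. → [oudeabiaguuzo].
/reutuniperoka/: /t/ is a voiceless stop between vowels /u/ and /u/, so it voices to [d]. /p/ is a voiceless stop between vowels /i/ and /e/, so it voices to [b]. /k/ is a voiceless stop between vowels /o/ and /a/, so it voices to [g]. → [reuduniberoga].
/kloataupegepukuor/: /t/ is a voiceless stop between vowels /a/ and /a/, so it voices to [d]. /p/ is a voiceless stop between vowels /u/ and /e/, so it voices to [b]. /p/ is a voiceless stop between vowels /e/ and /u/, so it voices to [b]. /k/ is a voiceless stop between vowels /u/ and /u/, so it voices to [g]. → [kloadaubegebuguor].
/latdivabumofxu/: the rule's environment is not met; surfaces unchanged as [latdivabumofxu].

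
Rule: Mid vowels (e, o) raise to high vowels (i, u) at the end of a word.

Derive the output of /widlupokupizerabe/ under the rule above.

widlupokupizerabi

/e/ is a mid vowel in word-final position, so it raises to [i].
The other instances of /o/, /e/ do not occur in the required environment and remain unchanged.
Surface form: [widlupokupizerabi].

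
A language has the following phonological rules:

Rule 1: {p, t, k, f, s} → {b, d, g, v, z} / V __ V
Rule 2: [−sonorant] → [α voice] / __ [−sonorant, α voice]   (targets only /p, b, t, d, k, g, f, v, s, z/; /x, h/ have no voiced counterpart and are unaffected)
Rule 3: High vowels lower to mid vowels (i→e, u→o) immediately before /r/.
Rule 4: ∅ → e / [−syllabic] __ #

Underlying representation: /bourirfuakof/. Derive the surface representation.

boorerfuagofe

Rule 1 (intervocalic voicing): /k/ is a voiceless obstruent between vowels /a/ and /o/, so it voices to [g]. /bourirfuakof/ → bourirfuagof.
Rule 2 (regressive voicing assimilation): no segment meets the environment; /bourirfuagof/ is unchanged.
Rule 3 (pre-rhotic lowering): /u/ is a high vowel immediately before /r/, so it lowers to [o]. /i/ is a high vowel immediately before /r/, so it lowers to [e]. /bourirfuagof/ → boorerfuagof.
Rule 4 (final e-epenthesis): the form ends in the consonant /f/, so [e] is inserted word-finally. /boorerfuagof/ → boorerfuagofe.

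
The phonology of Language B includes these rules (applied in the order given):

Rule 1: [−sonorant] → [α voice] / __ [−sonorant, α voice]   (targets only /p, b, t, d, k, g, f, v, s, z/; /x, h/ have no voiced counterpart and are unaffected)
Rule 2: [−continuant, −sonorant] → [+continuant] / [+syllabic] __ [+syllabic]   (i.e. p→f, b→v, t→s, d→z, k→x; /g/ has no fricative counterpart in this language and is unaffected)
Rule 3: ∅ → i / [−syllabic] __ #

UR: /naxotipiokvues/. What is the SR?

naxosifiogvuesi

Rule 1 (regressive voicing assimilation): /k/ precedes the voiced obstruent /v/, so it voices to [g] by assimilation. /naxotipiokvues/ → naxotipiogvues.
Rule 2 (intervocalic spirantization): /t/ is a stop between vowels /o/ and /i/, so it spirantizes to the fricative [s]. /p/ is a stop between vowels /i/ and /i/, so it spirantizes to the fricative [f]. /naxotipiogvues/ → naxosifiogvues.
Rule 3 (final i-epenthesis): the form ends in the consonant /s/, so [i] is inserted word-finally. /naxosifiogvues/ → naxosifiogvuesi.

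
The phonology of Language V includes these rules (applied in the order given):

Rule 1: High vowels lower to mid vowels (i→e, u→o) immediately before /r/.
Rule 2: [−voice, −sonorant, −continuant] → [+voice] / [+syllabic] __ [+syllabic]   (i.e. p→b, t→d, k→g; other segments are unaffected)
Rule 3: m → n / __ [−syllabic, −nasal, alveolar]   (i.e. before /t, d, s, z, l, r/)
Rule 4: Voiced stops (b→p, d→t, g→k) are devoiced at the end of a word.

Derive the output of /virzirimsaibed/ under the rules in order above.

verzerinsaibet

Rule 1 (pre-rhotic lowering): /i/ is a high vowel immediately before /r/, so it lowers to [e]. /i/ is a high vowel immediately before /r/, so it lowers to [e]. /virzirimsaibed/ → verzerimsaibed.
Rule 2 (intervocalic voicing): no segment meets the environment; /verzerimsaibed/ is unchanged.
Rule 3 (nasal place assimilation): /m/ precedes the alveolar consonant /s/, so it assimilates in place to [n]. /verzerimsaibed/ → verzerinsaibed.
Rule 4 (final devoicing): /d/ is a voiced stop in word-final position, so it devoices to [t]. /verzerinsaibed/ → verzerinsaibet.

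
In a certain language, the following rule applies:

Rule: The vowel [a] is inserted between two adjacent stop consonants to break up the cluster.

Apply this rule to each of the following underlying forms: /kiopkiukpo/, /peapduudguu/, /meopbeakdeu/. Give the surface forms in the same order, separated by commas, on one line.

/kiopkiukpo/: /p/ and /k/ form a stop–stop cluster, so [a] is inserted between them. /k/ and /p/ form a stop–stop cluster, so [a] is inserted between them. → [kiopakiukapo].
/peapduudguu/: /p/ and /d/ form a stop–stop cluster, so [a] is inserted between them. /d/ and /g/ form a stop–stop cluster, so [a] is inserted between them. → [peapaduudaguu].
/meopbeakdeu/: /p/ and /b/ form a stop–stop cluster, so [a] is inserted between them. /k/ and /d/ form a stop–stop cluster, so [a] is inserted between them. → [meopabeakadeu].

kiopakiukapo, peapaduudaguu, meopabeakadeu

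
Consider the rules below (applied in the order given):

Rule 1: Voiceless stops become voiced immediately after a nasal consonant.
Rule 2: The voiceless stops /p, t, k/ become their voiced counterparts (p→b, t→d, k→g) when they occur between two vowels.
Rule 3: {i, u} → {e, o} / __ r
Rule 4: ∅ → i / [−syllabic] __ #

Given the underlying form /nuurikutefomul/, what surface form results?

Rule 1 (post-nasal voicing): no segment meets the environment; /nuurikutefomul/ is unchanged.
Rule 2 (intervocalic voicing): /k/ is a voiceless stop between vowels /i/ and /u/, so it voices to [g]. /t/ is a voiceless stop between vowels /u/ and /e/, so it voices to [d]. /nuurikutefomul/ → nuurigudefomul.
Rule 3 (pre-rhotic lowering): /u/ is a high vowel immediately before /r/, so it lowers to [o]. /nuurigudefomul/ → nuorigudefomul.
Rule 4 (final i-epenthesis): the form ends in the consonant /l/, so [i] is inserted word-finally. /nuorigudefomul/ → nuorigudefomuli.

nuorigudefomuli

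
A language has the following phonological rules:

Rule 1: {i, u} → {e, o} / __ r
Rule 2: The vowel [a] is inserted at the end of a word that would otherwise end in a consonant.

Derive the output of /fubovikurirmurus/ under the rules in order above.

Rule 1 (pre-rhotic lowering): /u/ is a high vowel immediately before /r/, so it lowers to [o]. /i/ is a high vowel immediately before /r/, so it lowers to [e]. /u/ is a high vowel immediately before /r/, so it lowers to [o]. /fubovikurirmurus/ → fubovikorermorus.
Rule 2 (final a-epenthesis): the form ends in the consonant /s/, so [a] is inserted word-finally. /fubovikorermorus/ → fubovikorermorusa.

fubovikorermorusa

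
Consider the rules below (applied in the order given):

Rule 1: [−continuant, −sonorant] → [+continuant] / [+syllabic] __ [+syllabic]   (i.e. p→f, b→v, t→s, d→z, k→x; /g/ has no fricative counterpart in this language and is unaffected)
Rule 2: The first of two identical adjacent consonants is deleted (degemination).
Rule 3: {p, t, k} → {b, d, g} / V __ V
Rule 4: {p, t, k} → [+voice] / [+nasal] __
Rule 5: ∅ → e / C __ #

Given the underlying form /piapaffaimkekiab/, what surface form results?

piafafaimgexiabe

Rule 1 (intervocalic spirantization): /p/ is a stop between vowels /a/ and /a/, so it spirantizes to the fricative [f]. /k/ is a stop between vowels /e/ and /i/, so it spirantizes to the fricative [x]. /piapaffaimkekiab/ → piafaffaimkexiab.
Rule 2 (degemination): /ff/ is a geminate; the first /f/ deletes. /piafaffaimkexiab/ → piafafaimkexiab.
Rule 3 (intervocalic voicing): no segment meets the environment; /piafafaimkexiab/ is unchanged.
Rule 4 (post-nasal voicing): /k/ is a voiceless stop immediately after the nasal /m/, so it voices to [g]. /piafafaimkexiab/ → piafafaimgexiab.
Rule 5 (final e-epenthesis): the form ends in the consonant /b/, so [e] is inserted word-finally. /piafafaimgexiab/ → piafafaimgexiabe.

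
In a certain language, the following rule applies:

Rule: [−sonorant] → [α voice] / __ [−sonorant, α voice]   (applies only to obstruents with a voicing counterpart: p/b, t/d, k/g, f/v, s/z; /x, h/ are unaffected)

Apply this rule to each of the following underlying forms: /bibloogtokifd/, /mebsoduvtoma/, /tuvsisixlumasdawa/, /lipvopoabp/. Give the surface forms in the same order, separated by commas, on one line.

/bibloogtokifd/: /g/ precedes the voiceless obstruent /t/, so it devoices to [k] by assimilation. /f/ precedes the voiced obstruent /d/, so it voices to [v] by assimilation. → [biblooktokivd].
/mebsoduvtoma/: /b/ precedes the voiceless obstruent /s/, so it devoices to [p] by assimilation. /v/ precedes the voiceless obstruent /t/, so it devoices to [f] by assimilation. → [mepsoduftoma].
/tuvsisixlumasdawa/: /v/ precedes the voiceless obstruent /s/, so it devoices to [f] by assimilation. /s/ precedes the voiced obstruent /d/, so it voices to [z] by assimilation. → [tufsisixlumazdawa].
/lipvopoabp/: /p/ precedes the voiced obstruent /v/, so it voices to [b] by assimilation. /b/ precedes the voiceless obstruent /p/, so it devoices to [p] by assimilation. → [libvopoapp].

biblooktokivd, mepsoduftoma, tufsisixlumazdawa, libvopoapp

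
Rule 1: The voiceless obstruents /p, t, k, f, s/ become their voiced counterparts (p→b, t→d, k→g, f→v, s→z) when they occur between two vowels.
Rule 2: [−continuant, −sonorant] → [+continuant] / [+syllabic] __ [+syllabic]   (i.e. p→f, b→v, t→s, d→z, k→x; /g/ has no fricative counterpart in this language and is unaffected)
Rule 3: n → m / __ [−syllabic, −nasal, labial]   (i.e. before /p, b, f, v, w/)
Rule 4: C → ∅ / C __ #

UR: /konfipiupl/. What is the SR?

komfiviup

Rule 1 (intervocalic voicing): /p/ is a voiceless obstruent between vowels /i/ and /i/, so it voices to [b]. /konfipiupl/ → konfibiupl.
Rule 2 (intervocalic spirantization): /b/ is a stop between vowels /i/ and /i/, so it spirantizes to the fricative [v]. /konfibiupl/ → konfiviupl.
Rule 3 (nasal place assimilation): /n/ precedes the labial consonant /f/, so it assimilates in place to [m]. /konfiviupl/ → komfiviupl.
Rule 4 (final cluster simplification): /l/ is the second consonant of a word-final cluster /pl/, so it deletes. /komfiviupl/ → komfiviup.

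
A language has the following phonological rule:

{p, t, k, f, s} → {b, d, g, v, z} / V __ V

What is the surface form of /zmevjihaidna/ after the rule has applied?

zmevjihaidna

No segment of /zmevjihaidna/ meets the structural description of the rule, so the form surfaces unchanged.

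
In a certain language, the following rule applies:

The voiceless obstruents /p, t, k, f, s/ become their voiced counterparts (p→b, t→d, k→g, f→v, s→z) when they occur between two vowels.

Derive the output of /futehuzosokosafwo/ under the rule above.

/t/ is a voiceless obstruent between vowels /u/ and /e/, so it voices to [d].
/s/ is a voiceless obstruent between vowels /o/ and /o/, so it voices to [z].
/k/ is a voiceless obstruent between vowels /o/ and /o/, so it voices to [g].
/s/ is a voiceless obstruent between vowels /o/ and /a/, so it voices to [z].
The other instances of /f/ do not occur in the required environment and remain unchanged.
Surface form: [fudehuzozogozafwo].

fudehuzozogozafwo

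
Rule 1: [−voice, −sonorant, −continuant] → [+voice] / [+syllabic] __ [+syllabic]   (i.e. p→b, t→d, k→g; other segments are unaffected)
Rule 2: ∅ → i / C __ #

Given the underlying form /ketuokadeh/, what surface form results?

keduogadehi

Rule 1 (intervocalic voicing): /t/ is a voiceless stop between vowels /e/ and /u/, so it voices to [d]. /k/ is a voiceless stop between vowels /o/ and /a/, so it voices to [g]. /ketuokadeh/ → keduogadeh.
Rule 2 (final i-epenthesis): the form ends in the consonant /h/, so [i] is inserted word-finally. /keduogadeh/ → keduogadehi.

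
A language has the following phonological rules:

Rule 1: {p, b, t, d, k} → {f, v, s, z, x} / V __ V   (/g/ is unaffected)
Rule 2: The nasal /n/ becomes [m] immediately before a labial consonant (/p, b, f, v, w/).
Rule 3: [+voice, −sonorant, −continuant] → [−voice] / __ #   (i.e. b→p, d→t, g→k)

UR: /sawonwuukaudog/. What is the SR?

sawomwuuxauzok

Rule 1 (intervocalic spirantization): /k/ is a stop between vowels /u/ and /a/, so it spirantizes to the fricative [x]. /d/ is a stop between vowels /u/ and /o/, so it spirantizes to the fricative [z]. /sawonwuukaudog/ → sawonwuuxauzog.
Rule 2 (nasal place assimilation): /n/ precedes the labial consonant /w/, so it assimilates in place to [m]. /sawonwuuxauzog/ → sawomwuuxauzog.
Rule 3 (final devoicing): /g/ is a voiced stop in word-final position, so it devoices to [k]. /sawomwuuxauzog/ → sawomwuuxauzok.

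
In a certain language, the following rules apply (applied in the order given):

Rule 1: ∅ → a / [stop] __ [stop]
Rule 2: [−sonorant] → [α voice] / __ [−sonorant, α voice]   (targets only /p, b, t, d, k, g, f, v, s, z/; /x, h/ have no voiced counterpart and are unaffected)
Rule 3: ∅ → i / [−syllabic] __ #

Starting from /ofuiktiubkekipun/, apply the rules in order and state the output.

Rule 1 (stop-cluster a-epenthesis): /k/ and /t/ form a stop–stop cluster, so [a] is inserted between them. /b/ and /k/ form a stop–stop cluster, so [a] is inserted between them. /ofuiktiubkekipun/ → ofuikatiubakekipun.
Rule 2 (regressive voicing assimilation): no segment meets the environment; /ofuikatiubakekipun/ is unchanged.
Rule 3 (final i-epenthesis): the form ends in the consonant /n/, so [i] is inserted word-finally. /ofuikatiubakekipun/ → ofuikatiubakekipuni.

ofuikatiubakekipuni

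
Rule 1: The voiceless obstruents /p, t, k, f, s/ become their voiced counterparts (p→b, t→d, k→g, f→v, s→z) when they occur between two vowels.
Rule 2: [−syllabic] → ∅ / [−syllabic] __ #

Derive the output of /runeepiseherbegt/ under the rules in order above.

runeebizeherbeg

Rule 1 (intervocalic voicing): /p/ is a voiceless obstruent between vowels /e/ and /i/, so it voices to [b]. /s/ is a voiceless obstruent between vowels /i/ and /e/, so it voices to [z]. /runeepiseherbegt/ → runeebizeherbegt.
Rule 2 (final cluster simplification): /t/ is the second consonant of a word-final cluster /gt/, so it deletes. /runeebizeherbegt/ → runeebizeherbeg.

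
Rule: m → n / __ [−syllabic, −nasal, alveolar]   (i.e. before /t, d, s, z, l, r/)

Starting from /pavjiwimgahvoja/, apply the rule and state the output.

No segment of /pavjiwimgahvoja/ meets the structural description of the rule, so the form surfaces unchanged.

pavjiwimgahvoja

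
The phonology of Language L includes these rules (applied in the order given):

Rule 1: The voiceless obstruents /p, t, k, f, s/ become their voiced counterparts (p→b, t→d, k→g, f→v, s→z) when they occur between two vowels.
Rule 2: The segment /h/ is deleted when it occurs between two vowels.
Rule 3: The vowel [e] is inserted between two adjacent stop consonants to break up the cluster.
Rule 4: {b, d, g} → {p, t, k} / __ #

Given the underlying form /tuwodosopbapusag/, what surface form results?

Rule 1 (intervocalic voicing): /s/ is a voiceless obstruent between vowels /o/ and /o/, so it voices to [z]. /p/ is a voiceless obstruent between vowels /a/ and /u/, so it voices to [b]. /s/ is a voiceless obstruent between vowels /u/ and /a/, so it voices to [z]. /tuwodosopbapusag/ → tuwodozopbabuzag.
Rule 2 (intervocalic h-deletion): no segment meets the environment; /tuwodozopbabuzag/ is unchanged.
Rule 3 (stop-cluster e-epenthesis): /p/ and /b/ form a stop–stop cluster, so [e] is inserted between them. /tuwodozopbabuzag/ → tuwodozopebabuzag.
Rule 4 (final devoicing): /g/ is a voiced stop in word-final position, so it devoices to [k]. /tuwodozopebabuzag/ → tuwodozopebabuzak.

tuwodozopebabuzak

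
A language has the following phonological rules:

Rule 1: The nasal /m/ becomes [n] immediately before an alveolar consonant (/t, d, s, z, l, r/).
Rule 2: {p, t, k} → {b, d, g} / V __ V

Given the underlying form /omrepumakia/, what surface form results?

Rule 1 (nasal place assimilation): /m/ precedes the alveolar consonant /r/, so it assimilates in place to [n]. /omrepumakia/ → onrepumakia.
Rule 2 (intervocalic voicing): /p/ is a voiceless stop between vowels /e/ and /u/, so it voices to [b]. /k/ is a voiceless stop between vowels /a/ and /i/, so it voices to [g]. /onrepumakia/ → onrebumagia.

onrebumagia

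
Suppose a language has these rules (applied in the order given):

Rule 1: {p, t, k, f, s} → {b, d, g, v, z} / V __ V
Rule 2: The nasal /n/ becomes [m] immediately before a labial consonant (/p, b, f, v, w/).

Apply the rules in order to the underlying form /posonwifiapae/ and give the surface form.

Rule 1 (intervocalic voicing): /s/ is a voiceless obstruent between vowels /o/ and /o/, so it voices to [z]. /f/ is a voiceless obstruent between vowels /i/ and /i/, so it voices to [v]. /p/ is a voiceless obstruent between vowels /a/ and /a/, so it voices to [b]. /posonwifiapae/ → pozonwiviabae.
Rule 2 (nasal place assimilation): /n/ precedes the labial consonant /w/, so it assimilates in place to [m]. /pozonwiviabae/ → pozomwiviabae.

pozomwiviabae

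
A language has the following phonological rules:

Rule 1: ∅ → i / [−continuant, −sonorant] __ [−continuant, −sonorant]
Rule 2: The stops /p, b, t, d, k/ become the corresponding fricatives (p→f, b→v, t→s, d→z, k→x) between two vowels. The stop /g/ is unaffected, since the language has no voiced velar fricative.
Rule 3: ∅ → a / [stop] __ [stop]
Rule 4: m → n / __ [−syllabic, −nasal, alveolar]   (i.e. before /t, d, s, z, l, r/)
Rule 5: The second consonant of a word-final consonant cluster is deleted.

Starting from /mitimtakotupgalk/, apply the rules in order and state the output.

misintaxosufigal

Rule 1 (stop-cluster i-epenthesis): /p/ and /g/ form a stop–stop cluster, so [i] is inserted between them. /mitimtakotupgalk/ → mitimtakotupigalk.
Rule 2 (intervocalic spirantization): /t/ is a stop between vowels /i/ and /i/, so it spirantizes to the fricative [s]. /k/ is a stop between vowels /a/ and /o/, so it spirantizes to the fricative [x]. /t/ is a stop between vowels /o/ and /u/, so it spirantizes to the fricative [s]. /p/ is a stop between vowels /u/ and /i/, so it spirantizes to the fricative [f]. /mitimtakotupigalk/ → misimtaxosufigalk.
Rule 3 (stop-cluster a-epenthesis): no segment meets the environment; /misimtaxosufigalk/ is unchanged.
Rule 4 (nasal place assimilation): /m/ precedes the alveolar consonant /t/, so it assimilates in place to [n]. /misimtaxosufigalk/ → misintaxosufigalk.
Rule 5 (final cluster simplification): /k/ is the second consonant of a word-final cluster /lk/, so it deletes. /misintaxosufigalk/ → misintaxosufigal.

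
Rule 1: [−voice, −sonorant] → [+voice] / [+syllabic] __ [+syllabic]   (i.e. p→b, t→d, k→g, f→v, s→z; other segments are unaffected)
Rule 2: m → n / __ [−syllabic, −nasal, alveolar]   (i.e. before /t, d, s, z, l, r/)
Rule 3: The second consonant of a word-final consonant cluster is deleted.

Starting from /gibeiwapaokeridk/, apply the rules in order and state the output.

gibeiwabaogerid

Rule 1 (intervocalic voicing): /p/ is a voiceless obstruent between vowels /a/ and /a/, so it voices to [b]. /k/ is a voiceless obstruent between vowels /o/ and /e/, so it voices to [g]. /gibeiwapaokeridk/ → gibeiwabaogeridk.
Rule 2 (nasal place assimilation): no segment meets the environment; /gibeiwabaogeridk/ is unchanged.
Rule 3 (final cluster simplification): /k/ is the second consonant of a word-final cluster /dk/, so it deletes. /gibeiwabaogeridk/ → gibeiwabaogerid.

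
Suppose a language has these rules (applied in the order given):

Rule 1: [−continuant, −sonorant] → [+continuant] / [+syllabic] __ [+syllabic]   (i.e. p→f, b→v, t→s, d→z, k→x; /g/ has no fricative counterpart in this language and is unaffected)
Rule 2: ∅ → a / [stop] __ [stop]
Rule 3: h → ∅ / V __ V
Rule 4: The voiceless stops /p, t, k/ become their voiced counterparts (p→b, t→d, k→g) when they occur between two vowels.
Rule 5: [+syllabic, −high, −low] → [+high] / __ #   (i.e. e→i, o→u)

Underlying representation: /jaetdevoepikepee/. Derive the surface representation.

jaedadevoefixefei

Rule 1 (intervocalic spirantization): /p/ is a stop between vowels /e/ and /i/, so it spirantizes to the fricative [f]. /k/ is a stop between vowels /i/ and /e/, so it spirantizes to the fricative [x]. /p/ is a stop between vowels /e/ and /e/, so it spirantizes to the fricative [f]. /jaetdevoepikepee/ → jaetdevoefixefee.
Rule 2 (stop-cluster a-epenthesis): /t/ and /d/ form a stop–stop cluster, so [a] is inserted between them. /jaetdevoefixefee/ → jaetadevoefixefee.
Rule 3 (intervocalic h-deletion): no segment meets the environment; /jaetadevoefixefee/ is unchanged.
Rule 4 (intervocalic voicing): /t/ is a voiceless stop between vowels /e/ and /a/, so it voices to [d]. /jaetadevoefixefee/ → jaedadevoefixefee.
Rule 5 (final vowel raising): /e/ is a mid vowel in word-final position, so it raises to [i]. /jaedadevoefixefee/ → jaedadevoefixefei.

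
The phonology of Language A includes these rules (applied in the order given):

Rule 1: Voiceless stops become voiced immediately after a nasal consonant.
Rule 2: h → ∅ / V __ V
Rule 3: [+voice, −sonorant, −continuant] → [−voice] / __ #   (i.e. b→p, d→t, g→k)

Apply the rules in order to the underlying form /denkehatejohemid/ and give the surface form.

Rule 1 (post-nasal voicing): /k/ is a voiceless stop immediately after the nasal /n/, so it voices to [g]. /denkehatejohemid/ → dengehatejohemid.
Rule 2 (intervocalic h-deletion): /h/ occurs between vowels /e/ and /a/, so it deletes. /h/ occurs between vowels /o/ and /e/, so it deletes. /dengehatejohemid/ → dengeatejoemid.
Rule 3 (final devoicing): /d/ is a voiced stop in word-final position, so it devoices to [t]. /dengeatejoemid/ → dengeatejoemit.

dengeatejoemit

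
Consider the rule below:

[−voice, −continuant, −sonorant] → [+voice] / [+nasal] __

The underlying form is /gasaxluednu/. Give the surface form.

No segment of /gasaxluednu/ meets the structural description of the rule, so the form surfaces unchanged.

gasaxluednu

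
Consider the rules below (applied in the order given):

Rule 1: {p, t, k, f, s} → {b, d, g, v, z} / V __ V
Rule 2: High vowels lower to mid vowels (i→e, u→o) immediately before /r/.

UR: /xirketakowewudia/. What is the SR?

Rule 1 (intervocalic voicing): /t/ is a voiceless obstruent between vowels /e/ and /a/, so it voices to [d]. /k/ is a voiceless obstruent between vowels /a/ and /o/, so it voices to [g]. /xirketakowewudia/ → xirkedagowewudia.
Rule 2 (pre-rhotic lowering): /i/ is a high vowel immediately before /r/, so it lowers to [e]. /xirkedagowewudia/ → xerkedagowewudia.

xerkedagowewudia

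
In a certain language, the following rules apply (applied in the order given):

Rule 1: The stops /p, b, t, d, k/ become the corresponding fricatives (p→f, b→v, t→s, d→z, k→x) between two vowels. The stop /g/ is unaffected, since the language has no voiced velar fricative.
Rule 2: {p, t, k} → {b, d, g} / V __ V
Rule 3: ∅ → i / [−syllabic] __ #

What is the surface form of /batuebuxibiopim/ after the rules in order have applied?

Rule 1 (intervocalic spirantization): /t/ is a stop between vowels /a/ and /u/, so it spirantizes to the fricative [s]. /b/ is a stop between vowels /e/ and /u/, so it spirantizes to the fricative [v]. /b/ is a stop between vowels /i/ and /i/, so it spirantizes to the fricative [v]. /p/ is a stop between vowels /o/ and /i/, so it spirantizes to the fricative [f]. /batuebuxibiopim/ → basuevuxiviofim.
Rule 2 (intervocalic voicing): no segment meets the environment; /basuevuxiviofim/ is unchanged.
Rule 3 (final i-epenthesis): the form ends in the consonant /m/, so [i] is inserted word-finally. /basuevuxiviofim/ → basuevuxiviofimi.

basuevuxiviofimi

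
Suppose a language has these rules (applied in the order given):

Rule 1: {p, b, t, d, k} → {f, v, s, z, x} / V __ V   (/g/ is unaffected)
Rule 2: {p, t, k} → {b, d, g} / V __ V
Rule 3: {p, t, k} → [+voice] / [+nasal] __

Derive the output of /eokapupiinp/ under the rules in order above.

Rule 1 (intervocalic spirantization): /k/ is a stop between vowels /o/ and /a/, so it spirantizes to the fricative [x]. /p/ is a stop between vowels /a/ and /u/, so it spirantizes to the fricative [f]. /p/ is a stop between vowels /u/ and /i/, so it spirantizes to the fricative [f]. /eokapupiinp/ → eoxafufiinp.
Rule 2 (intervocalic voicing): no segment meets the environment; /eoxafufiinp/ is unchanged.
Rule 3 (post-nasal voicing): /p/ is a voiceless stop immediately after the nasal /n/, so it voices to [b]. /eoxafufiinp/ → eoxafufiinb.

eoxafufiinb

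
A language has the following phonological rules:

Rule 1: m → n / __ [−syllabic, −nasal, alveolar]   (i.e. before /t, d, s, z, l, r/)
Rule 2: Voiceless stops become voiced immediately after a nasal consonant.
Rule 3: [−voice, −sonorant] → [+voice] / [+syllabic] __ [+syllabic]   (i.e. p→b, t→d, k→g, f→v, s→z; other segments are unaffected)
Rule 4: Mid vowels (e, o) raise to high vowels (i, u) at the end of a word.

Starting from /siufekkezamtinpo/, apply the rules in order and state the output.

Rule 1 (nasal place assimilation): /m/ precedes the alveolar consonant /t/, so it assimilates in place to [n]. /siufekkezamtinpo/ → siufekkezantinpo.
Rule 2 (post-nasal voicing): /t/ is a voiceless stop immediately after the nasal /n/, so it voices to [d]. /p/ is a voiceless stop immediately after the nasal /n/, so it voices to [b]. /siufekkezantinpo/ → siufekkezandinbo.
Rule 3 (intervocalic voicing): /f/ is a voiceless obstruent between vowels /u/ and /e/, so it voices to [v]. /siufekkezandinbo/ → siuvekkezandinbo.
Rule 4 (final vowel raising): /o/ is a mid vowel in word-final position, so it raises to [u]. /siuvekkezandinbo/ → siuvekkezandinbu.

siuvekkezandinbu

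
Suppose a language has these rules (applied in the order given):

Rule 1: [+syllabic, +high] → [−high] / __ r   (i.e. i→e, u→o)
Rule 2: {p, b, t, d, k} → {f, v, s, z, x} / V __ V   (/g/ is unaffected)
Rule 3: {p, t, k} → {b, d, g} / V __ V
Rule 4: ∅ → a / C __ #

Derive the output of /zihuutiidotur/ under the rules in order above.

Rule 1 (pre-rhotic lowering): /u/ is a high vowel immediately before /r/, so it lowers to [o]. /zihuutiidotur/ → zihuutiidotor.
Rule 2 (intervocalic spirantization): /t/ is a stop between vowels /u/ and /i/, so it spirantizes to the fricative [s]. /d/ is a stop between vowels /i/ and /o/, so it spirantizes to the fricative [z]. /t/ is a stop between vowels /o/ and /o/, so it spirantizes to the fricative [s]. /zihuutiidotor/ → zihuusiizosor.
Rule 3 (intervocalic voicing): no segment meets the environment; /zihuusiizosor/ is unchanged.
Rule 4 (final a-epenthesis): the form ends in the consonant /r/, so [a] is inserted word-finally. /zihuusiizosor/ → zihuusiizosora.

zihuusiizosora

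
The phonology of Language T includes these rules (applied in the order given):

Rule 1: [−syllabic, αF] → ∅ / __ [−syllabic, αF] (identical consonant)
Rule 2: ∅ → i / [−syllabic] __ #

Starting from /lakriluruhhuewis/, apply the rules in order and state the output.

lakriluruhuewisi

Rule 1 (degemination): /hh/ is a geminate; the first /h/ deletes. /lakriluruhhuewis/ → lakriluruhuewis.
Rule 2 (final i-epenthesis): the form ends in the consonant /s/, so [i] is inserted word-finally. /lakriluruhuewis/ → lakriluruhuewisi.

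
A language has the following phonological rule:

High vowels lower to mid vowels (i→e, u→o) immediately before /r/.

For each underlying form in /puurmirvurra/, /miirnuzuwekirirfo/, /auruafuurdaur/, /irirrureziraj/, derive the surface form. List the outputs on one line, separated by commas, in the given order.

/puurmirvurra/: /u/ is a high vowel immediately before /r/, so it lowers to [o]. /i/ is a high vowel immediately before /r/, so it lowers to [e]. /u/ is a high vowel immediately before /r/, so it lowers to [o]. → [puormervorra].
/miirnuzuwekirirfo/: /i/ is a high vowel immediately before /r/, so it lowers to [e]. /i/ is a high vowel immediately before /r/, so it lowers to [e]. /i/ is a high vowel immediately before /r/, so it lowers to [e]. → [miernuzuwekererfo].
/auruafuurdaur/: /u/ is a high vowel immediately before /r/, so it lowers to [o]. /u/ is a high vowel immediately before /r/, so it lowers to [o]. /u/ is a high vowel immediately before /r/, so it lowers to [o]. → [aoruafuordaor].
/irirrureziraj/: /i/ is a high vowel immediately before /r/, so it lowers to [e]. /i/ is a high vowel immediately before /r/, so it lowers to [e]. /u/ is a high vowel immediately before /r/, so it lowers to [o]. /i/ is a high vowel immediately before /r/, so it lowers to [e]. → [ererrorezeraj].

puormervorra, miernuzuwekererfo, aoruafuordaor, ererrorezeraj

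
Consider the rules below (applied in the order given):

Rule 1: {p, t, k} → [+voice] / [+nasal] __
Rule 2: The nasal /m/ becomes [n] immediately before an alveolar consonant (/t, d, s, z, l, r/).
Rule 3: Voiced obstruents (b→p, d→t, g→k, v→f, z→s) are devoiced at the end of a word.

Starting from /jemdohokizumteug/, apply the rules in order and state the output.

Rule 1 (post-nasal voicing): /t/ is a voiceless stop immediately after the nasal /m/, so it voices to [d]. /jemdohokizumteug/ → jemdohokizumdeug.
Rule 2 (nasal place assimilation): /m/ precedes the alveolar consonant /d/, so it assimilates in place to [n]. /m/ precedes the alveolar consonant /d/, so it assimilates in place to [n]. /jemdohokizumdeug/ → jendohokizundeug.
Rule 3 (final devoicing): /g/ is a voiced obstruent in word-final position, so it devoices to [k]. /jendohokizundeug/ → jendohokizundeuk.

jendohokizundeuk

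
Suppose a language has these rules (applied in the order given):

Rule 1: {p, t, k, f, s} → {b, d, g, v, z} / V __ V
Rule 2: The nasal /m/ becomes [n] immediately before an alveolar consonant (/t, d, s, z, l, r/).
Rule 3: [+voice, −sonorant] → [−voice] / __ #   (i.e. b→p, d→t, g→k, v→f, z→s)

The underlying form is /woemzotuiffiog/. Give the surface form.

Rule 1 (intervocalic voicing): /t/ is a voiceless obstruent between vowels /o/ and /u/, so it voices to [d]. /woemzotuiffiog/ → woemzoduiffiog.
Rule 2 (nasal place assimilation): /m/ precedes the alveolar consonant /z/, so it assimilates in place to [n]. /woemzoduiffiog/ → woenzoduiffiog.
Rule 3 (final devoicing): /g/ is a voiced obstruent in word-final position, so it devoices to [k]. /woenzoduiffiog/ → woenzoduiffiok.

woenzoduiffiok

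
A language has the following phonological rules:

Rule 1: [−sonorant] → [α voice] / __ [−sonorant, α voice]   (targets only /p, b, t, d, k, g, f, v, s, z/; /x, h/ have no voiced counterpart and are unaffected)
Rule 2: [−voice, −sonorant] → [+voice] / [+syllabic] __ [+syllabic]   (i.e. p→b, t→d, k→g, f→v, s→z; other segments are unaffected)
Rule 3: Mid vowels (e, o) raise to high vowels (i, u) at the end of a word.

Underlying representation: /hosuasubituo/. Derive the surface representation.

hozuazubiduu

Rule 1 (regressive voicing assimilation): no segment meets the environment; /hosuasubituo/ is unchanged.
Rule 2 (intervocalic voicing): /s/ is a voiceless obstruent between vowels /o/ and /u/, so it voices to [z]. /s/ is a voiceless obstruent between vowels /a/ and /u/, so it voices to [z]. /t/ is a voiceless obstruent between vowels /i/ and /u/, so it voices to [d]. /hosuasubituo/ → hozuazubiduo.
Rule 3 (final vowel raising): /o/ is a mid vowel in word-final position, so it raises to [u]. /hozuazubiduo/ → hozuazubiduu.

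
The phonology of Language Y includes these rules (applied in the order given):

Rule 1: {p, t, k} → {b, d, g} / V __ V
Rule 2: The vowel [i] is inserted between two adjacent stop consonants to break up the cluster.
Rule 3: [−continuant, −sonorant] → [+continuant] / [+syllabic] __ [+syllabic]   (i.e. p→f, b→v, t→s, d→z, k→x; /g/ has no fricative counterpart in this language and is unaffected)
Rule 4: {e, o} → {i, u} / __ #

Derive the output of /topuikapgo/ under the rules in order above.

tovuigafigu

Rule 1 (intervocalic voicing): /p/ is a voiceless stop between vowels /o/ and /u/, so it voices to [b]. /k/ is a voiceless stop between vowels /i/ and /a/, so it voices to [g]. /topuikapgo/ → tobuigapgo.
Rule 2 (stop-cluster i-epenthesis): /p/ and /g/ form a stop–stop cluster, so [i] is inserted between them. /tobuigapgo/ → tobuigapigo.
Rule 3 (intervocalic spirantization): /b/ is a stop between vowels /o/ and /u/, so it spirantizes to the fricative [v]. /p/ is a stop between vowels /a/ and /i/, so it spirantizes to the fricative [f]. /tobuigapigo/ → tovuigafigo.
Rule 4 (final vowel raising): /o/ is a mid vowel in word-final position, so it raises to [u]. /tovuigafigo/ → tovuigafigu.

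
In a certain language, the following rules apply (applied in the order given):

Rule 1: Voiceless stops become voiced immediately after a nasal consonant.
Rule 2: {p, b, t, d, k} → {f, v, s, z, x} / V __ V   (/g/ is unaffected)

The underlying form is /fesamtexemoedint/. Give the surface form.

fesamdexemoezind

Rule 1 (post-nasal voicing): /t/ is a voiceless stop immediately after the nasal /m/, so it voices to [d]. /t/ is a voiceless stop immediately after the nasal /n/, so it voices to [d]. /fesamtexemoedint/ → fesamdexemoedind.
Rule 2 (intervocalic spirantization): /d/ is a stop between vowels /e/ and /i/, so it spirantizes to the fricative [z]. /fesamdexemoedind/ → fesamdexemoezind.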